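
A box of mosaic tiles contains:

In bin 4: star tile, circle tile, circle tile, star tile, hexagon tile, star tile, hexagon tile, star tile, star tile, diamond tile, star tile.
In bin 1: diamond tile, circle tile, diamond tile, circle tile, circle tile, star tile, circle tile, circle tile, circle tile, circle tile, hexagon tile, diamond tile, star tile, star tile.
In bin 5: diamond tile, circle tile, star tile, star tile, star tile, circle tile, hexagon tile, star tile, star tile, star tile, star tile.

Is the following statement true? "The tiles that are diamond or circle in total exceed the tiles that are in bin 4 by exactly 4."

False

|tiles that are diamond or circle| = 16.
|tiles in bin 4| = 11.
The claim requires 16 − 11 (= 5) to equal 4, which does not hold.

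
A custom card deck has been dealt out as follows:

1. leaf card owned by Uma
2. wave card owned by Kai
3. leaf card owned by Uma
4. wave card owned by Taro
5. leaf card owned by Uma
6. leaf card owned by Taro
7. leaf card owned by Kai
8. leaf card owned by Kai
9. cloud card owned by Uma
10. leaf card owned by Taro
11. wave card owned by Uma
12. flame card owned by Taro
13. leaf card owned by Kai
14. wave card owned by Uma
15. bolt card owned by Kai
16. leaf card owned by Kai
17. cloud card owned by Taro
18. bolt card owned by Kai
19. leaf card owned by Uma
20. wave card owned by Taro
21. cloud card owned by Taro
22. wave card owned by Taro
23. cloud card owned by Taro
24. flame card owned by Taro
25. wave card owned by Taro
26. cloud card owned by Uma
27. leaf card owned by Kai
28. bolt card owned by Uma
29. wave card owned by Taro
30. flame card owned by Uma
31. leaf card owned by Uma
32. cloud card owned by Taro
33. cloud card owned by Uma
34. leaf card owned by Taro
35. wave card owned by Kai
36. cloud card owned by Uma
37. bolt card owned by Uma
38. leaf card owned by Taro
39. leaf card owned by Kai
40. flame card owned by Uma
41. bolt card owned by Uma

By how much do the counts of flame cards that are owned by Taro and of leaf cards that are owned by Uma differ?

flame cards owned by Taro: 2. leaf cards owned by Uma: 5.
|2 − 5| = 5 − 2 = 3.

3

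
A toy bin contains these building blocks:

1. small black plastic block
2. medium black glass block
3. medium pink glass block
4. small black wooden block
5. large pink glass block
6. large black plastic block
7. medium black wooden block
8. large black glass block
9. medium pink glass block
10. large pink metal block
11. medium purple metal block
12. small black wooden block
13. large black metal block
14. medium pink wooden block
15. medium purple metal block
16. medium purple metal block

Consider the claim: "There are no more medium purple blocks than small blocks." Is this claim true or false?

True

medium purple blocks: 3.
small blocks: 3.
The claim requires 3 ≤ 3, which holds.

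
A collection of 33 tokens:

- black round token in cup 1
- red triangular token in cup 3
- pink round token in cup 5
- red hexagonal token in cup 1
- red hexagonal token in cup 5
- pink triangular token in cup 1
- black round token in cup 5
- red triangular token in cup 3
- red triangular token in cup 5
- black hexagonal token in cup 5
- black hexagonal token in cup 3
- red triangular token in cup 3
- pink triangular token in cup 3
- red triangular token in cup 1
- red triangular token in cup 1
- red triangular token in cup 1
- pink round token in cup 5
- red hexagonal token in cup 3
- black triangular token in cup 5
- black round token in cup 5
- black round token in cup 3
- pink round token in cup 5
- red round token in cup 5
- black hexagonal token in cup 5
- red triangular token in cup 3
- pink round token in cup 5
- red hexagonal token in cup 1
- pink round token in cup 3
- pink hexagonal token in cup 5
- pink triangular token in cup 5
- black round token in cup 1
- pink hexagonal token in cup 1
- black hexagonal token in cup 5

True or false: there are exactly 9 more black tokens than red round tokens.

True

There are 10 black tokens.
There is 1 red round token.
The claim requires 10 − 1 (= 9) to equal 9, which holds.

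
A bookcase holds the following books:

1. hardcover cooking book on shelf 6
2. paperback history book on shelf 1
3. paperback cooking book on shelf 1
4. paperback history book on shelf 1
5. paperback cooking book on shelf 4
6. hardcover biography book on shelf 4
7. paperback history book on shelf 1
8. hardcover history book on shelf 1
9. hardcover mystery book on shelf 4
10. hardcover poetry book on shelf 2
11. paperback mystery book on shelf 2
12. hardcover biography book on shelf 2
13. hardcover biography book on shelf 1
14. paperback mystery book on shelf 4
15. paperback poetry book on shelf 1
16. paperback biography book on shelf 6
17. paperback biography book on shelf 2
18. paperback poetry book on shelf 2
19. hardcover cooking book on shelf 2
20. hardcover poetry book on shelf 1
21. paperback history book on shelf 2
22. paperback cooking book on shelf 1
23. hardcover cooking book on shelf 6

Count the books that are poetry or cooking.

10

cooking: 6; poetry: 4; together 6 + 4 = 10.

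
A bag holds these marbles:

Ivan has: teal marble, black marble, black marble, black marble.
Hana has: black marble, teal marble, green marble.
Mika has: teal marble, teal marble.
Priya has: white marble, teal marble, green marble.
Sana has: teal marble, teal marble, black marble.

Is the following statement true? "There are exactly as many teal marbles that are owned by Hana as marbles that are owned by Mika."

False

Count of teal marbles owned by Hana: 1.
Count of marbles owned by Mika: 2.
The claim requires 1 = 2, which does not hold.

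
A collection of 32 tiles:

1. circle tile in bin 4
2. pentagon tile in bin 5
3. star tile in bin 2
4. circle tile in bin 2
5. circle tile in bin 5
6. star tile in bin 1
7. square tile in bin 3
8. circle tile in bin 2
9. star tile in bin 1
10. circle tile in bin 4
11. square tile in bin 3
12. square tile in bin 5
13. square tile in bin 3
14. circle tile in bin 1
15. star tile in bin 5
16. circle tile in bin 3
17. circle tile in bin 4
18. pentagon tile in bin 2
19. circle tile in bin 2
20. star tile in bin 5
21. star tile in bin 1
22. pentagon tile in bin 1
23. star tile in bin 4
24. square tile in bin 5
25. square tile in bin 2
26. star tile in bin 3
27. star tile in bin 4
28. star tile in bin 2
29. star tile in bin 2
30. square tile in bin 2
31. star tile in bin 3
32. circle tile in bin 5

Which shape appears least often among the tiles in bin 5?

pentagon

Counts by shape (restricted to tiles in bin 5): star 2, circle 2, square 2, pentagon 1.
The minimum is 1, held uniquely by pentagon.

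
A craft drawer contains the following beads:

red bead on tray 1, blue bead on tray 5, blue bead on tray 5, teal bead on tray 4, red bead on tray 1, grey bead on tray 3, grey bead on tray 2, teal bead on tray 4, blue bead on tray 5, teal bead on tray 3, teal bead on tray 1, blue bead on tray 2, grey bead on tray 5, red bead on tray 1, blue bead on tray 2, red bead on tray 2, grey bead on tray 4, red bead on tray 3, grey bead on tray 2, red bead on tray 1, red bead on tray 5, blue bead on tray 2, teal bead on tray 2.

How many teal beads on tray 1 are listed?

1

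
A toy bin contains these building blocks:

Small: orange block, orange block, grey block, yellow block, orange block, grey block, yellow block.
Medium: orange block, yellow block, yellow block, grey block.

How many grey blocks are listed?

3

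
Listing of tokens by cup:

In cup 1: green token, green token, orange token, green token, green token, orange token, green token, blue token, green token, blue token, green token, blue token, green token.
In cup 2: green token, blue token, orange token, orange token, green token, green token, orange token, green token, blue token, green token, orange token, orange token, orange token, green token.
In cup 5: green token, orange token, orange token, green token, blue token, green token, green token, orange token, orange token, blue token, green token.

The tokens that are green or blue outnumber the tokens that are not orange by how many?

0

tokens that are green or blue: 26.
tokens that are not orange: 26.
26 − 26 = 0.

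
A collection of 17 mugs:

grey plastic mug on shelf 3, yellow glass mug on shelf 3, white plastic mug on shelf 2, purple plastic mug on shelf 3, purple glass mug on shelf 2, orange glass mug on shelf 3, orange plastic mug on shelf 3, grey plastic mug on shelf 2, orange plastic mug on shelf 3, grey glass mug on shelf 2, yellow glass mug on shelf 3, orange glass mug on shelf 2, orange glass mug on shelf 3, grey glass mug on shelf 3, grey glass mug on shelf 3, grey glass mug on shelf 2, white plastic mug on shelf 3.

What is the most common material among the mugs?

Counts by material: glass 10, plastic 7.
The maximum is 10, held uniquely by glass.

glass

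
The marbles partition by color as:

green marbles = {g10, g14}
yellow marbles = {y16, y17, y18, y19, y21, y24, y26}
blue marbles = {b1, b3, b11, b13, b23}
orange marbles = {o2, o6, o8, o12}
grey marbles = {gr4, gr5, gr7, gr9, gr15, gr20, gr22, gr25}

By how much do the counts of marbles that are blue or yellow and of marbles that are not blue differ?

marbles that are blue or yellow: 12. marbles that are not blue: 21.
|12 − 21| = 21 − 12 = 9.

9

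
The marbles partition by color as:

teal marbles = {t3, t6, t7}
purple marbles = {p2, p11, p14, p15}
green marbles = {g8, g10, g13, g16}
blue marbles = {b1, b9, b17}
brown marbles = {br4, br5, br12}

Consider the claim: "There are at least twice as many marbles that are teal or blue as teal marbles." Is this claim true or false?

True

marbles that are teal or blue: 6.
teal marbles: 3.
The claim requires 6 ≥ 2 × 3 = 6, which holds.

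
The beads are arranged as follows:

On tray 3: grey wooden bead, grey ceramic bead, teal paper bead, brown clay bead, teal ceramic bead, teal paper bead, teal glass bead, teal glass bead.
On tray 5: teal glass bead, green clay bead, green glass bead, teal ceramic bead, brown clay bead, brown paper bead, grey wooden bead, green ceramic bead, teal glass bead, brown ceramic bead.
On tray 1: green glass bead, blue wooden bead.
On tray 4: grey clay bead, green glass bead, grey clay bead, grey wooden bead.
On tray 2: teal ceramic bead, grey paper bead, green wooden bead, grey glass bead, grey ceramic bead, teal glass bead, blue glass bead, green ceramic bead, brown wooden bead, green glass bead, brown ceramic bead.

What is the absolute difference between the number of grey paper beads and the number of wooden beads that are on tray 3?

0

grey paper beads: 1. wooden beads on tray 3: 1.
|1 − 1| = 1 − 1 = 0.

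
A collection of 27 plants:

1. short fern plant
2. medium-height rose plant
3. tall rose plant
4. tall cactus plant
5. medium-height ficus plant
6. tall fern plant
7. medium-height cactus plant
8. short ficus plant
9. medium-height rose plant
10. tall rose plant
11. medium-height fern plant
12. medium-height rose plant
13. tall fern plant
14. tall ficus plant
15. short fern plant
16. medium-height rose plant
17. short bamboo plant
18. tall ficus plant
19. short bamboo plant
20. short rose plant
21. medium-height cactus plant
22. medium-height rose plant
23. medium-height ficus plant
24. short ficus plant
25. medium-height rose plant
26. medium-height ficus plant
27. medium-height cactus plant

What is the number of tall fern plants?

2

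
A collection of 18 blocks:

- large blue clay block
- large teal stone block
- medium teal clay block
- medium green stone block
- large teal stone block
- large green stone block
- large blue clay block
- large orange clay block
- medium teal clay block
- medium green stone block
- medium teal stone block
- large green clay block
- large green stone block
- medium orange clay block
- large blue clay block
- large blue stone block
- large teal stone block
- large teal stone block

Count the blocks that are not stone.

8

Total blocks: 18; with the excluded value: 10; remaining 18 − 10 = 8.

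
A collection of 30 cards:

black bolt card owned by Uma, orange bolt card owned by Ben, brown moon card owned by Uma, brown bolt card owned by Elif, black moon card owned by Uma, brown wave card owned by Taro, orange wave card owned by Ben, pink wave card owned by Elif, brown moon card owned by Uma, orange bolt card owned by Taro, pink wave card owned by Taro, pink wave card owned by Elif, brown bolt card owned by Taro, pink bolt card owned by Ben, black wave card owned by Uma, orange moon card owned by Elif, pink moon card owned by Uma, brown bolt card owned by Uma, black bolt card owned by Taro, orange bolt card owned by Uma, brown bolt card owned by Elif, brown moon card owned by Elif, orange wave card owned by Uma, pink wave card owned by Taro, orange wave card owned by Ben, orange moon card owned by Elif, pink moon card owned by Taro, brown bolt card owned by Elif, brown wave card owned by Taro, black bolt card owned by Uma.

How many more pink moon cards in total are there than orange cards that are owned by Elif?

pink moon cards: 2.
orange cards owned by Elif: 2.
2 − 2 = 0.

0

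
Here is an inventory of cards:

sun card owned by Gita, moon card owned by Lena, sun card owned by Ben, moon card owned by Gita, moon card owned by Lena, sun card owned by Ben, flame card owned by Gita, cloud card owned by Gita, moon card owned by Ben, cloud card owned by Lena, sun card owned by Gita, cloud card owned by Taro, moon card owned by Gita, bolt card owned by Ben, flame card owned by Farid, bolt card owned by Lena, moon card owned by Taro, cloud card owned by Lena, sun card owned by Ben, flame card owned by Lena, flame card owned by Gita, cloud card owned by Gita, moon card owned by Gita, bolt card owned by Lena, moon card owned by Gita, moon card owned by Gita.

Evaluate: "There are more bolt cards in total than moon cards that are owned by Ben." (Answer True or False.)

True

There are 3 bolt cards.
Count of moon cards owned by Ben: 1.
The claim requires 3 > 1, which holds.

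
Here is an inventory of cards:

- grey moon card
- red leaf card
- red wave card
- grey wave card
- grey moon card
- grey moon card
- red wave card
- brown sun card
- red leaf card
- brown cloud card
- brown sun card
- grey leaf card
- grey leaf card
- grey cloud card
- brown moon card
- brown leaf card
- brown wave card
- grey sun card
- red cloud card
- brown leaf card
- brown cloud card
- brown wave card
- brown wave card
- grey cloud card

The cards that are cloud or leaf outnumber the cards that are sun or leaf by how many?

2

cards that are cloud or leaf: 11.
cards that are sun or leaf: 9.
11 − 9 = 2.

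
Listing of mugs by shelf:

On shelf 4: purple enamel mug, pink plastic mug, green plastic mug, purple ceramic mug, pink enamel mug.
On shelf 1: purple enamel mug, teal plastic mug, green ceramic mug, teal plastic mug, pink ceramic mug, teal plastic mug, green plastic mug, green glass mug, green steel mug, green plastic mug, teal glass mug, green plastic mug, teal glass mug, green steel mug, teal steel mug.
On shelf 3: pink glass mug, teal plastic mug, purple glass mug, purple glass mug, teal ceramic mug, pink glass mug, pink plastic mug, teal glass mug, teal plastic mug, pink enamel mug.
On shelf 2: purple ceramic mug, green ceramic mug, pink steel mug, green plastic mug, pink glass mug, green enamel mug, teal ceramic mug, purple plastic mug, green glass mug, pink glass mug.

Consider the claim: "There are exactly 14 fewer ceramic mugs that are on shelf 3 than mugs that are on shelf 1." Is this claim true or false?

True

|ceramic mugs on shelf 3| = 1.
|mugs on shelf 1| = 15.
The claim requires 15 − 1 (= 14) to equal 14, which holds.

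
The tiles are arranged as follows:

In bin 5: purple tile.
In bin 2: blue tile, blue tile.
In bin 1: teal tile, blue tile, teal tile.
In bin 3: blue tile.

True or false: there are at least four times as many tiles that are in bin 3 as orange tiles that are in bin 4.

|tiles in bin 3| = 1.
|orange tiles in bin 4| = 0.
The claim requires 1 ≥ 4 × 0 = 0, which holds.

True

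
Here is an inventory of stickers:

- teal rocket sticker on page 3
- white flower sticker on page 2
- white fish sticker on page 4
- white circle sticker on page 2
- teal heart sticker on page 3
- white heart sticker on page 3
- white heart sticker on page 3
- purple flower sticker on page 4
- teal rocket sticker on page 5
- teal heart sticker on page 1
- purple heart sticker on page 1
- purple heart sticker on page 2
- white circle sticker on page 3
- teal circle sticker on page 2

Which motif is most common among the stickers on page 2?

circle

Counts by motif (restricted to stickers on page 2): circle 2, flower 1, heart 1.
The maximum is 2, held uniquely by circle.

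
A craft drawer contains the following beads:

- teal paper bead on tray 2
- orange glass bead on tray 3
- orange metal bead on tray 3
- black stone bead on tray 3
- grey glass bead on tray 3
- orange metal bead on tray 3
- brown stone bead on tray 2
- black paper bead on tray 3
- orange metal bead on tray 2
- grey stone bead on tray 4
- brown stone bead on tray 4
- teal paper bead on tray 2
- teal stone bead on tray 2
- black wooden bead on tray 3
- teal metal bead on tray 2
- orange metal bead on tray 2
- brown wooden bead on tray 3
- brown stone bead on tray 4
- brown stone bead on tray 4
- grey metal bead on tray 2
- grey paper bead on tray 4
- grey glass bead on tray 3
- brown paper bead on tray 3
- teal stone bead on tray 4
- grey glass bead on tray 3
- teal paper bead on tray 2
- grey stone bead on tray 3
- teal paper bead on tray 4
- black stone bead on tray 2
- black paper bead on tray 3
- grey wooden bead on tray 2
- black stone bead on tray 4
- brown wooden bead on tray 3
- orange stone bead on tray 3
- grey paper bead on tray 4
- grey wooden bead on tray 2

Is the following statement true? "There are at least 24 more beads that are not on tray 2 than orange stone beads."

There are 24 beads that are not on tray 2.
There is 1 orange stone bead.
The claim requires 24 − 1 = 23 ≥ 24, which does not hold.

False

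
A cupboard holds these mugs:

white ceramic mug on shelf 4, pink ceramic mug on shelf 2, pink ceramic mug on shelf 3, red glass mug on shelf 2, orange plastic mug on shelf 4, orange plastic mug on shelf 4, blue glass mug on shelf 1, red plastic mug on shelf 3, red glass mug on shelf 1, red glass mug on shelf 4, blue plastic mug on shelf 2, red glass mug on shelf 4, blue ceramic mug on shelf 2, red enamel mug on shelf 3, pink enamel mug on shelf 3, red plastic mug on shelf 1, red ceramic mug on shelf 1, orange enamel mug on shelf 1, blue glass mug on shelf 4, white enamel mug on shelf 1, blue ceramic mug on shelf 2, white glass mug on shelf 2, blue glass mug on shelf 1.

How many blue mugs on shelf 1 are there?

2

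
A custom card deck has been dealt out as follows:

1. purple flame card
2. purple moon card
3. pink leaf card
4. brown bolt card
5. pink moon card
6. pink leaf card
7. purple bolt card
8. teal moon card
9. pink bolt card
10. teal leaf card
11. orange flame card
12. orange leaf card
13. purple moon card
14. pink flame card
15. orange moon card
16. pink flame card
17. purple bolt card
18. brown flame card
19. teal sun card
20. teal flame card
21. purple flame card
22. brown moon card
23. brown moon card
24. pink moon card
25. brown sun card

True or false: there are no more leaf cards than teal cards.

True

leaf cards: 4.
teal cards: 4.
The claim requires 4 ≤ 4, which holds.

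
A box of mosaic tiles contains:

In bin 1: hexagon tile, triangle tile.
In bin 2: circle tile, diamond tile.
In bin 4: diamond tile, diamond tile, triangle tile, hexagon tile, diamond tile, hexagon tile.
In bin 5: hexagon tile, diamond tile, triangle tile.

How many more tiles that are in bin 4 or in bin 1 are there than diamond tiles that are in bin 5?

tiles in bin 4 or in bin 1: 8.
diamond tiles in bin 5: 1.
8 − 1 = 7.

7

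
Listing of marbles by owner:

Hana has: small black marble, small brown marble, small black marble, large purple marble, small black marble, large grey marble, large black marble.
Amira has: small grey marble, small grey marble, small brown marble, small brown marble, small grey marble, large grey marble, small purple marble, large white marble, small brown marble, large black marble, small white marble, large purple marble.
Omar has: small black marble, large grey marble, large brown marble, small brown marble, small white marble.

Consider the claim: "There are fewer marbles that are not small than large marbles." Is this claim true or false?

False

marbles that are not small: 9.
large marbles: 9.
The claim requires 9 < 9, which does not hold.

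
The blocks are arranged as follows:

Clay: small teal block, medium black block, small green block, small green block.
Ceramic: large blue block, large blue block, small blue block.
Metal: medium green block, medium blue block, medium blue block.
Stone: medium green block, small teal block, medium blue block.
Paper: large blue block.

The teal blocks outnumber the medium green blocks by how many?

0

teal blocks: 2.
medium green blocks: 2.
2 − 2 = 0.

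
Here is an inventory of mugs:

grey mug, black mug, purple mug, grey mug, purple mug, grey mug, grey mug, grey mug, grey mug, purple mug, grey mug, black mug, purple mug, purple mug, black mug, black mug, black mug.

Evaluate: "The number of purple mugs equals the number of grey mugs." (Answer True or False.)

False

There are 5 purple mugs.
There are 7 grey mugs.
The claim requires 5 = 7, which does not hold.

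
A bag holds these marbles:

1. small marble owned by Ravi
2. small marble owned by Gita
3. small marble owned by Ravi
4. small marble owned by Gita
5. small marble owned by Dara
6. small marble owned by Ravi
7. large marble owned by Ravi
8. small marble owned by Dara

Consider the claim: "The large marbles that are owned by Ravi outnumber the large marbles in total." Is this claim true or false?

Count of large marbles owned by Ravi: 1.
There is 1 large marble.
The claim requires 1 > 1, which does not hold.

False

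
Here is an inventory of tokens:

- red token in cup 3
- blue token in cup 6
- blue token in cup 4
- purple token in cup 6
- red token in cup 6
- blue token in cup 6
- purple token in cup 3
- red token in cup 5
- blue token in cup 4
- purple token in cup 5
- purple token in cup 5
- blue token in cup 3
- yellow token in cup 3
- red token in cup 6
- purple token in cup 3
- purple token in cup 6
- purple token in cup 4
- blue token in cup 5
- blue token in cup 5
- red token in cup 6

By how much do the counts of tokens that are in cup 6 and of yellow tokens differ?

tokens in cup 6: 7. yellow tokens: 1.
|7 − 1| = 7 − 1 = 6.

6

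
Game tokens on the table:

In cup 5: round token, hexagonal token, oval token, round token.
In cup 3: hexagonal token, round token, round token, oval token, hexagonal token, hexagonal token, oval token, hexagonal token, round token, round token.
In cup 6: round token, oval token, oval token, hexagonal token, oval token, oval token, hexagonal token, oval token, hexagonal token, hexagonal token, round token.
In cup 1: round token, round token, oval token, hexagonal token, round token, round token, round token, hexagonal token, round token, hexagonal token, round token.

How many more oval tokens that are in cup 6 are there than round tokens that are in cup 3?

1

oval tokens in cup 6: 5.
round tokens in cup 3: 4.
5 − 4 = 1.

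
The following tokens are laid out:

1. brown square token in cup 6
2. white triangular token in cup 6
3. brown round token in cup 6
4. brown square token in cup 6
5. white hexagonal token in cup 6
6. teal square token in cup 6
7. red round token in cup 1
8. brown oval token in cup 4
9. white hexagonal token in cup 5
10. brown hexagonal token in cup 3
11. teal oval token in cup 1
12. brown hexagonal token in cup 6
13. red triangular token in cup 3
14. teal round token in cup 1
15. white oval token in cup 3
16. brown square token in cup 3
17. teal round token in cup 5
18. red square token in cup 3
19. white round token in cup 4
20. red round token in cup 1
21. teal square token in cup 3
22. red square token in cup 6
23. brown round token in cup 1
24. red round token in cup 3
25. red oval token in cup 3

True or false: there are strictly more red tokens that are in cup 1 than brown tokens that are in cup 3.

False

red tokens in cup 1: 2.
brown tokens in cup 3: 2.
The claim requires 2 > 2, which does not hold.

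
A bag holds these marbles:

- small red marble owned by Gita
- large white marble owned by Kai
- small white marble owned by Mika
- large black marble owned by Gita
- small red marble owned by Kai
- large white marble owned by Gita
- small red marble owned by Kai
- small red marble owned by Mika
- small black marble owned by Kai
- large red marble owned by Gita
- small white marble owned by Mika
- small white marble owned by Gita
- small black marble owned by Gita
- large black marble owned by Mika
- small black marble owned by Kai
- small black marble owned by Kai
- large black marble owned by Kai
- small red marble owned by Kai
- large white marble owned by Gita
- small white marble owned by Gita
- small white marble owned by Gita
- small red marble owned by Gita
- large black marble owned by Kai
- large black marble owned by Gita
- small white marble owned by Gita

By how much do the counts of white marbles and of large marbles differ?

0

white marbles: 9. large marbles: 9.
|9 − 9| = 9 − 9 = 0.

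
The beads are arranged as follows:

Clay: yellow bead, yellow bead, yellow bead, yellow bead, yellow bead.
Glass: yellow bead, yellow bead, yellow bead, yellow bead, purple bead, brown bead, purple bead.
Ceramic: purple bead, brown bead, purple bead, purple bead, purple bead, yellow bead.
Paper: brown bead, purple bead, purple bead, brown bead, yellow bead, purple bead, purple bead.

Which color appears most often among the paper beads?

purple

Counts by color (restricted to paper beads): purple 4, brown 2, yellow 1.
The maximum is 4, held uniquely by purple.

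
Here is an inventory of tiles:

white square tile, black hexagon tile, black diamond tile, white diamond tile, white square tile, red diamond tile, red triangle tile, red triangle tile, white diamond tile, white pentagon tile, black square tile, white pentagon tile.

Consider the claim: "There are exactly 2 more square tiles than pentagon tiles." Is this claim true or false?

False

There are 3 square tiles.
There are 2 pentagon tiles.
The claim requires 3 − 2 (= 1) to equal 2, which does not hold.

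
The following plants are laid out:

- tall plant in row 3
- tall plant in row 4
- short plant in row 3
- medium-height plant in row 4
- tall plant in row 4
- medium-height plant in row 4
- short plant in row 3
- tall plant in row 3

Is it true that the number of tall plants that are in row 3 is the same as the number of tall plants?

tall plants in row 3: 2.
tall plants: 4.
The claim requires 2 = 4, which does not hold.

False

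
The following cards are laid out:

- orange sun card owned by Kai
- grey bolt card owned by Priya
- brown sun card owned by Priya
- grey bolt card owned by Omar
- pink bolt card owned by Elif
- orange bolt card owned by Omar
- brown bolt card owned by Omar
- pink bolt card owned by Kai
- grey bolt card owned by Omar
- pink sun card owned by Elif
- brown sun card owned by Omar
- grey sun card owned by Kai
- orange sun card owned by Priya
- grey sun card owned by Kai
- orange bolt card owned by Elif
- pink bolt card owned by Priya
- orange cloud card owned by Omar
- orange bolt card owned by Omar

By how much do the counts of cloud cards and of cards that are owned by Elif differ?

2

cloud cards: 1. cards owned by Elif: 3.
|1 − 3| = 3 − 1 = 2.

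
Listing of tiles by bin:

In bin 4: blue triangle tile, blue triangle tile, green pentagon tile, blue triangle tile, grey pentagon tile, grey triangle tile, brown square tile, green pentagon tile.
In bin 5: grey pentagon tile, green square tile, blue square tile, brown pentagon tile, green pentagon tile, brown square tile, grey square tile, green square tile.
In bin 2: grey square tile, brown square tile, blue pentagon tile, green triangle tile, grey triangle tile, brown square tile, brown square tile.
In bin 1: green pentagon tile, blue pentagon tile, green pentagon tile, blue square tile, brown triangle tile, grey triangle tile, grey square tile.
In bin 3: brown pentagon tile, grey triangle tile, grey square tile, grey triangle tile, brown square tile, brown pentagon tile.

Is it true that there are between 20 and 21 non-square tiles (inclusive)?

False

|non-square tiles| = 22.
The claim requires 20 ≤ 22 ≤ 21, which does not hold.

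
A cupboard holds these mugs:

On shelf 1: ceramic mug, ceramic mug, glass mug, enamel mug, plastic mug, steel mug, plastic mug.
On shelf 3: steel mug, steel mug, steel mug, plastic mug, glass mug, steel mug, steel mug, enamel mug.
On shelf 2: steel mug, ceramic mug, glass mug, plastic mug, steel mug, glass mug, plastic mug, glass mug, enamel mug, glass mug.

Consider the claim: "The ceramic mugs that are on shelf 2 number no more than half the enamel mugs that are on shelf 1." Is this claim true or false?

ceramic mugs on shelf 2: 1.
enamel mugs on shelf 1: 1.
The claim requires 2 × 1 = 2 ≤ 1, which does not hold.

False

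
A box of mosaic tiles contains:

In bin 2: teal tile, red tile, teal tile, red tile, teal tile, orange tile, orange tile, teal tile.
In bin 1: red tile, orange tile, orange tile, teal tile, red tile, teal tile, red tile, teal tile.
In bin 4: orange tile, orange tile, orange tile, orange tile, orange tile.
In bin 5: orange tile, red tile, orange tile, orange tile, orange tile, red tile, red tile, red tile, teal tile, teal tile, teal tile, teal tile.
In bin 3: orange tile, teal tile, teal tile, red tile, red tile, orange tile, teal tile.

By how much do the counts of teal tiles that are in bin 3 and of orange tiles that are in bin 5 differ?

teal tiles in bin 3: 3. orange tiles in bin 5: 4.
|3 − 4| = 4 − 3 = 1.

1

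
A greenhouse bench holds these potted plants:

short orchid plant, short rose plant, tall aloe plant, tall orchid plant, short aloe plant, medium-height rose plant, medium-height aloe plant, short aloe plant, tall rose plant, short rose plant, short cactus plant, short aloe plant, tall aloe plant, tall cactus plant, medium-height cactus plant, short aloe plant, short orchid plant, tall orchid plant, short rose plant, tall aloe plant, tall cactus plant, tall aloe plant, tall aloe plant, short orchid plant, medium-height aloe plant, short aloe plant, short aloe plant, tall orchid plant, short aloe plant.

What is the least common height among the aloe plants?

medium-height

Counts by height (restricted to aloe plants): short 7, tall 5, medium-height 2.
The minimum is 2, held uniquely by medium-height.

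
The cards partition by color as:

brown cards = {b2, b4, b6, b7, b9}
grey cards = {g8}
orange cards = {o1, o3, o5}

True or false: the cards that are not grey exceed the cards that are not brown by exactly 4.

cards that are not grey: 8.
cards that are not brown: 4.
The claim requires 8 − 4 (= 4) to equal 4, which holds.

True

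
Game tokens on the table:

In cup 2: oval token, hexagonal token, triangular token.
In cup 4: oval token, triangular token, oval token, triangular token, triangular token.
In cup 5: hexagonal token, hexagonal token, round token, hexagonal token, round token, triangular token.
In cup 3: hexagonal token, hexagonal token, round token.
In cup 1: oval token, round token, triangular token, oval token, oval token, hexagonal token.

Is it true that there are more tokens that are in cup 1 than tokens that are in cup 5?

tokens in cup 1: 6.
tokens in cup 5: 6.
The claim requires 6 > 6, which does not hold.

False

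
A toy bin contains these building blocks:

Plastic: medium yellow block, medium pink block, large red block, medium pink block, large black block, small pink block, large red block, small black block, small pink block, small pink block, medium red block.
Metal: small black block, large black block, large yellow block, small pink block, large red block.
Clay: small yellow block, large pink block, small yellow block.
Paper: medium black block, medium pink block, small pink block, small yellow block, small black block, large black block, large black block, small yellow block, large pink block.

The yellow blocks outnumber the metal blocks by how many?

yellow blocks: 6.
metal blocks: 5.
6 − 5 = 1.

1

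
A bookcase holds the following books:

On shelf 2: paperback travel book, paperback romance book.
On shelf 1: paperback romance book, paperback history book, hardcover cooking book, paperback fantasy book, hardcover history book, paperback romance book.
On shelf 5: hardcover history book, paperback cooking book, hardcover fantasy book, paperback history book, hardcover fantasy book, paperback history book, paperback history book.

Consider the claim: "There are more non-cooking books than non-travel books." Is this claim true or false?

non-cooking books: 13.
non-travel books: 14.
The claim requires 13 > 14, which does not hold.

False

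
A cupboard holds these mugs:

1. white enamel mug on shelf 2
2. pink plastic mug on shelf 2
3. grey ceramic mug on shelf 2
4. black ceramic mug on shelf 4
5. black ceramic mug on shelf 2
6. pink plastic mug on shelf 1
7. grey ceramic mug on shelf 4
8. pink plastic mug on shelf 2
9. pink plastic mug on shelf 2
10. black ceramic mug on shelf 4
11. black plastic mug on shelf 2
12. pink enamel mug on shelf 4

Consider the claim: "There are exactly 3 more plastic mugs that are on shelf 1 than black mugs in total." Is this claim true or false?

There is 1 plastic mug on shelf 1.
There are 4 black mugs.
The claim requires 1 − 4 (= -3) to equal 3, which does not hold.

False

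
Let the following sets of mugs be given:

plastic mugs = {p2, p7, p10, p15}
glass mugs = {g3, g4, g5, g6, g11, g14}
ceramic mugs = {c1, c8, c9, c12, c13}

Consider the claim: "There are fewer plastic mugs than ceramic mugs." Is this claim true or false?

True

plastic mugs: 4.
ceramic mugs: 5.
The claim requires 4 < 5, which holds.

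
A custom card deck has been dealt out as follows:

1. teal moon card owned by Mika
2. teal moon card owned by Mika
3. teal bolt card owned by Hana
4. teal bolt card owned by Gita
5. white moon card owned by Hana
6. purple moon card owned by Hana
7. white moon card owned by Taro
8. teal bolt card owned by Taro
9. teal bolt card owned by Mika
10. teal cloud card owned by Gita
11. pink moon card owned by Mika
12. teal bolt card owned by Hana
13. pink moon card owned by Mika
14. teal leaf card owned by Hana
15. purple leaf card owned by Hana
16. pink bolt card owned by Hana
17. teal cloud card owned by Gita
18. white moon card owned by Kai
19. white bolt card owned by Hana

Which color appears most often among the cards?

teal

Counts by color: teal 10, white 4, pink 3, purple 2.
The maximum is 10, held uniquely by teal.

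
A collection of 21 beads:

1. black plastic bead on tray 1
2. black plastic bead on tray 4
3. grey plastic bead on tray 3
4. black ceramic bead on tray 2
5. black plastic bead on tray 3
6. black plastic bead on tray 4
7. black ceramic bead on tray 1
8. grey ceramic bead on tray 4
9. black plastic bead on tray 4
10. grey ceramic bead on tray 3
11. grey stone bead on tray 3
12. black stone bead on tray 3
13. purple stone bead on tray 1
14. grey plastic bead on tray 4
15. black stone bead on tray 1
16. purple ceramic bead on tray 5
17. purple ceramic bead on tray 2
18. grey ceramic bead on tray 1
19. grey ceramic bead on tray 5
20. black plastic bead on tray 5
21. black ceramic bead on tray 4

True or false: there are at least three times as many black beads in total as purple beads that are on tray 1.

True

|black beads| = 11.
|purple beads on tray 1| = 1.
The claim requires 11 ≥ 3 × 1 = 3, which holds.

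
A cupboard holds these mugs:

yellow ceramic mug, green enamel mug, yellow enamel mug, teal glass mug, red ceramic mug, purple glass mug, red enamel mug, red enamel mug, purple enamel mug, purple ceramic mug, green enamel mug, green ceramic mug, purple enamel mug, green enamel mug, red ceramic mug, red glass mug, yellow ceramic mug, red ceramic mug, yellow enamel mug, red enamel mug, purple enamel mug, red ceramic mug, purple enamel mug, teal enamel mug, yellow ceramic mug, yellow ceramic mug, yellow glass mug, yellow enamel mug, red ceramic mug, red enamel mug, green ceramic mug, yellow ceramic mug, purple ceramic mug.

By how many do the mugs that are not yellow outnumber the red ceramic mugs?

mugs that are not yellow: 24.
red ceramic mugs: 5.
24 − 5 = 19.

19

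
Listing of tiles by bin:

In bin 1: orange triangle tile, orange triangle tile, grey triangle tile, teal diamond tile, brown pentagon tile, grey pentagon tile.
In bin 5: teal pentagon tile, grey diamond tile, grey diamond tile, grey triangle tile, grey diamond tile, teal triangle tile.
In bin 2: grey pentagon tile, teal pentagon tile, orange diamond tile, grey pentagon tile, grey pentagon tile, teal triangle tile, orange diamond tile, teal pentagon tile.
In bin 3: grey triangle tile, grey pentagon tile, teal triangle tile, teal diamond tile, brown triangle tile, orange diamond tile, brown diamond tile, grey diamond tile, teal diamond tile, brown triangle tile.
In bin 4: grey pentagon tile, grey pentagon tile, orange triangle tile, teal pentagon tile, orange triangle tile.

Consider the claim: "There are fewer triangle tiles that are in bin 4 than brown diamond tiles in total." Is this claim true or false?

|triangle tiles in bin 4| = 2.
|brown diamond tiles| = 1.
The claim requires 2 < 1, which does not hold.

False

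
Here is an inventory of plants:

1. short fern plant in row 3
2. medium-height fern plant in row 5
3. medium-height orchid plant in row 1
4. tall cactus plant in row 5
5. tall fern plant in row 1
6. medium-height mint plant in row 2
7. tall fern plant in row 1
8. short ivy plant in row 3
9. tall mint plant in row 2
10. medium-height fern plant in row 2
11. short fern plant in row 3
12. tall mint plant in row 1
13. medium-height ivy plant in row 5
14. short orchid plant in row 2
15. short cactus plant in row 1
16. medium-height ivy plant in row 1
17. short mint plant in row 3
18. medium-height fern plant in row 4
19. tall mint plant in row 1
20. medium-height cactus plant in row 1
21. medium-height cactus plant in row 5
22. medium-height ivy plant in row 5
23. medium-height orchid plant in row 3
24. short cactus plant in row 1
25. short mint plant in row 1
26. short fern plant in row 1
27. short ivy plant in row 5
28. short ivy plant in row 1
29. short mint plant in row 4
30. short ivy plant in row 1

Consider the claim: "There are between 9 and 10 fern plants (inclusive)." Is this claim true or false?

|fern plants| = 8.
The claim requires 9 ≤ 8 ≤ 10, which does not hold.

False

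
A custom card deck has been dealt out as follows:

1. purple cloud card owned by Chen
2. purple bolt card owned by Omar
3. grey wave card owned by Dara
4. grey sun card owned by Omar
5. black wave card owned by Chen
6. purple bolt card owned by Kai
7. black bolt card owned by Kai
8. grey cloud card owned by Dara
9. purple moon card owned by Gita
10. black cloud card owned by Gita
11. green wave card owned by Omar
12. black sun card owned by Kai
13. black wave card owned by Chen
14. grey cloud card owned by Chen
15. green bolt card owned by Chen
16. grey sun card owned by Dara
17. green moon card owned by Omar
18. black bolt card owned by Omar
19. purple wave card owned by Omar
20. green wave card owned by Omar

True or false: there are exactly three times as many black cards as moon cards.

black cards: 6.
moon cards: 2.
The claim requires 6 = 3 × 2 = 6, which holds.

True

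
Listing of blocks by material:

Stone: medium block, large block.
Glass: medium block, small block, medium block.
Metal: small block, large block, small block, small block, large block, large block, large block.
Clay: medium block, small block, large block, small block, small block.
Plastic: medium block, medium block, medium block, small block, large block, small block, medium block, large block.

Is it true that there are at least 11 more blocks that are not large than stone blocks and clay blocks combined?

False

|blocks that are not large| = 17.
stone blocks: 2; clay blocks: 5; combined: 2 + 5 = 7.
The claim requires 17 − 7 = 10 ≥ 11, which does not hold.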